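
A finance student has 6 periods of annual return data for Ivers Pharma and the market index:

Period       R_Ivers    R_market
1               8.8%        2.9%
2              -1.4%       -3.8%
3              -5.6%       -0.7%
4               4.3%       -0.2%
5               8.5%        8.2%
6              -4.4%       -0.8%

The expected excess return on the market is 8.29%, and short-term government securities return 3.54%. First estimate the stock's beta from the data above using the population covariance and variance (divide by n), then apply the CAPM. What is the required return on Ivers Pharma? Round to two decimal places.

12.94%

Mean R_i = (8.8 − 1.4 − 5.6 + 4.3 + 8.5 − 4.4) / 6 = 1.7000%
Mean R_m = (2.9 − 3.8 − 0.7 − 0.2 + 8.2 − 0.8) / 6 = 0.9333%
Σ(R_i − R̄_i)(R_m − R̄_m) = 97.6000  ⇒  Cov = 97.6000 / 6 = 16.2667
Σ(R_m − R̄_m)² = 86.0333  ⇒  Var(R_m) = 86.0333 / 6 = 14.3389
β = Cov / Var(R_m) = 16.2667 / 14.3389 = 1.1344
E(R) = R_f + β × MRP = 3.54% + 1.1344 × 8.29% = 12.94%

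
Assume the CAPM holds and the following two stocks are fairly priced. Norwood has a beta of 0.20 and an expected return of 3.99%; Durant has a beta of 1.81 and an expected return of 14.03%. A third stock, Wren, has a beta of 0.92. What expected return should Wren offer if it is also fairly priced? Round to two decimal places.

8.48%

MRP (SML slope) = (14.03% − 3.99%) / (1.81 − 0.20) = 10.04% / 1.61 = 6.2360%
R_f (intercept) = 3.99% − 0.20 × 6.2360% = 2.7428%
E(R_Wren) = R_f + β × MRP = 2.7428% + 0.92 × 6.2360% = 8.48%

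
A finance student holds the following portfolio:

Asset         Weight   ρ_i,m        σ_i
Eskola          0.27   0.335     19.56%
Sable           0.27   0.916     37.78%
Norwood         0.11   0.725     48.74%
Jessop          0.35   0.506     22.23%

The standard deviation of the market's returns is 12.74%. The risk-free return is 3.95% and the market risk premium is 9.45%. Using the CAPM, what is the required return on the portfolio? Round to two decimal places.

β_Eskola = 0.335 × 19.56% / 12.74% = 0.5143
β_Sable = 0.916 × 37.78% / 12.74% = 2.7164
β_Norwood = 0.725 × 48.74% / 12.74% = 2.7737
β_Jessop = 0.506 × 22.23% / 12.74% = 0.8829
β_P = Σ w_i β_i = 0.27×0.5143 + 0.27×2.7164 + 0.11×2.7737 + 0.35×0.8829 = 1.4864
E(R_P) = R_f + β_P × MRP = 3.95% + 1.4864 × 9.45% = 18.00%

18.00%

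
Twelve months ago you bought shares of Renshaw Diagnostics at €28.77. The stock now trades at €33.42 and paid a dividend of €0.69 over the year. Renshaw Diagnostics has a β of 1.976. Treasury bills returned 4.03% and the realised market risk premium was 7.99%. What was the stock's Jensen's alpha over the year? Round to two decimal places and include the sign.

-1.26%

Realised HPR = (P1 + D1 − P0) / P0 = (33.42 + 0.69 − 28.77) / 28.77 = 5.34 / 28.77 = 18.5610%
CAPM required = R_f + β·MRP = 4.03% + 1.976 × 7.99% = 19.81824%
α = realised − required = 18.5610% − 19.81824% = -1.26%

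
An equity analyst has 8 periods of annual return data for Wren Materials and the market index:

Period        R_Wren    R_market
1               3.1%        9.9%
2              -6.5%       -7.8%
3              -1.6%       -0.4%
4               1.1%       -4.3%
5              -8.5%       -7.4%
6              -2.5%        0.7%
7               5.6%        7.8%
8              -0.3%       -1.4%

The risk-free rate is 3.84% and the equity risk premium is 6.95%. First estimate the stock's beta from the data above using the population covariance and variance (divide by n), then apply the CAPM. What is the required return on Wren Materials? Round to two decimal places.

8.07%

Mean R_i = (3.1 − 6.5 − 1.6 + 1.1 − 8.5 − 2.5 + 5.6 − 0.3) / 8 = -1.2000%
Mean R_m = (9.9 − 7.8 − 0.4 − 4.3 − 7.4 + 0.7 + 7.8 − 1.4) / 8 = -0.3625%
Σ(R_i − R̄_i)(R_m − R̄_m) = 179.0700  ⇒  Cov = 179.0700 / 8 = 22.3838
Σ(R_m − R̄_m)² = 294.4988  ⇒  Var(R_m) = 294.4988 / 8 = 36.8124
β = Cov / Var(R_m) = 22.3838 / 36.8124 = 0.6081
E(R) = R_f + β × MRP = 3.84% + 0.6081 × 6.95% = 8.07%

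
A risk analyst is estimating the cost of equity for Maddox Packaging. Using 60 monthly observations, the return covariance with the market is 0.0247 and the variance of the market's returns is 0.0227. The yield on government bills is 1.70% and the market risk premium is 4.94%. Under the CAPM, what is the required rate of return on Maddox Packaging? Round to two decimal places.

β = Cov(R_i, R_m) / Var(R_m) = 0.0247 / 0.0227 = 1.0881
E(R) = R_f + β × MRP = 1.70% + 1.0881 × 4.94% = 7.08%

7.08%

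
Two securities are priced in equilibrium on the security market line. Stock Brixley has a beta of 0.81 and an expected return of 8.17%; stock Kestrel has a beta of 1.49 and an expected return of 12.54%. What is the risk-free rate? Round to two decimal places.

2.96%

Both satisfy E(R) = R_f + β·MRP, so the slope of the SML is
MRP = (12.54% − 8.17%) / (1.49 − 0.81) = 4.37% / 0.68 = 6.4265%
R_f = E(R_Brixley) − β_Brixley·MRP = 8.17% − 0.81 × 6.4265% = 2.9645%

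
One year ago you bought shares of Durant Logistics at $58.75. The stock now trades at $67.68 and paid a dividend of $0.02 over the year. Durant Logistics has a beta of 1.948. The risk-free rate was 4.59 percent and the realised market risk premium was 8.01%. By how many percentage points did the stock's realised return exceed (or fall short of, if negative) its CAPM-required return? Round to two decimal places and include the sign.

Realised HPR = (P1 + D1 − P0) / P0 = (67.68 + 0.02 − 58.75) / 58.75 = 8.95 / 58.75 = 15.2340%
CAPM required = R_f + β·MRP = 4.59% + 1.948 × 8.01% = 20.19348%
α = realised − required = 15.2340% − 20.19348% = -4.96%

-4.96%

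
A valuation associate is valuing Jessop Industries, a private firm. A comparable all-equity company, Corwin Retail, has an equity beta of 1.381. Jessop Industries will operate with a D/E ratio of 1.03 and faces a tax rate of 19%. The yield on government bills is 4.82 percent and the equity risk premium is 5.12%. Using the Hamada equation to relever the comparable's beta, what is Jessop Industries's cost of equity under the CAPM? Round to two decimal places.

17.79%

β_L = β_U × [1 + (1 − t)(D/E)] = 1.381 × [1 + (1 − 0.19) × 1.03]
    = 1.381 × [1 + 0.81 × 1.03] = 1.381 × 1.8343 = 2.5332
E(R) = R_f + β_L × MRP = 4.82% + 2.5332 × 5.12% = 17.79%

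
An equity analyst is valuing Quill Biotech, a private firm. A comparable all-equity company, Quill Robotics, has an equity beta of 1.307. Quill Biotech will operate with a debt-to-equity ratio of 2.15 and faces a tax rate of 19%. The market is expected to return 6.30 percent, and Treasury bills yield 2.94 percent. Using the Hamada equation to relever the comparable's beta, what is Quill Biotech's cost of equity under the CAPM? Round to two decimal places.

14.98%

β_L = β_U × [1 + (1 − t)(D/E)] = 1.307 × [1 + (1 − 0.19) × 2.15]
    = 1.307 × [1 + 0.81 × 2.15] = 1.307 × 2.7415 = 3.5831
MRP = 6.30% − 2.94% = 3.36%
E(R) = R_f + β_L × MRP = 2.94% + 3.5831 × 3.36% = 14.98%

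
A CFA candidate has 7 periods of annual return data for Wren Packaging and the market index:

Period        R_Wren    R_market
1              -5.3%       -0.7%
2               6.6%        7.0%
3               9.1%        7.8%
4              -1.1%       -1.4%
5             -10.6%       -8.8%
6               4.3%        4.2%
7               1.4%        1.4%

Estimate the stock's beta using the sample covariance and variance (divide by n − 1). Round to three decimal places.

1.170

Mean R_i = (-5.3 + 6.6 + 9.1 − 1.1 − 10.6 + 4.3 + 1.4) / 7 = 0.6286%
Mean R_m = (-0.7 + 7.0 + 7.8 − 1.4 − 8.8 + 4.2 + 1.4) / 7 = 1.3571%
Σ(R_i − R̄_i)(R_m − R̄_m) = 229.7586  ⇒  Cov = 229.7586 / 6 = 38.2931
Σ(R_m − R̄_m)² = 196.4371  ⇒  Var(R_m) = 196.4371 / 6 = 32.7395
β = Cov / Var(R_m) = 38.2931 / 32.7395 = 1.1696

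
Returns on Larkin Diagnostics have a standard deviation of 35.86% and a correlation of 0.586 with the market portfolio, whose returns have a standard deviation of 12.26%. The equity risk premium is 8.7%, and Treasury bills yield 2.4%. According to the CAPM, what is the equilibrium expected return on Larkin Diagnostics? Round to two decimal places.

17.31%

β = ρ × σ_i / σ_m = 0.586 × 35.86% / 12.26% = 1.7140
E(R) = 2.4% + 1.7140 × 8.7% = 17.31%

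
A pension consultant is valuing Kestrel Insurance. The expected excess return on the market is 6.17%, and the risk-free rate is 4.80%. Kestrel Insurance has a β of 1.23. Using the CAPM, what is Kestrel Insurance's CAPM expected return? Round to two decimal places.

E(R) = R_f + β × MRP = 4.80% + 1.23 × 6.17% = 12.39%

12.39%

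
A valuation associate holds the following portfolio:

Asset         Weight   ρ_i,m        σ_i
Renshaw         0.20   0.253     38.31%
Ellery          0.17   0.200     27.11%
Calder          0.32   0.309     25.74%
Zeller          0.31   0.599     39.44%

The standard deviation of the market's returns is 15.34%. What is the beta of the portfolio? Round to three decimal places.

0.830

β_Renshaw = 0.253 × 38.31% / 15.34% = 0.6318
β_Ellery = 0.200 × 27.11% / 15.34% = 0.3535
β_Calder = 0.309 × 25.74% / 15.34% = 0.5185
β_Zeller = 0.599 × 39.44% / 15.34% = 1.5401
β_P = Σ w_i β_i = 0.20×0.6318 + 0.17×0.3535 + 0.32×0.5185 + 0.31×1.5401 = 0.8298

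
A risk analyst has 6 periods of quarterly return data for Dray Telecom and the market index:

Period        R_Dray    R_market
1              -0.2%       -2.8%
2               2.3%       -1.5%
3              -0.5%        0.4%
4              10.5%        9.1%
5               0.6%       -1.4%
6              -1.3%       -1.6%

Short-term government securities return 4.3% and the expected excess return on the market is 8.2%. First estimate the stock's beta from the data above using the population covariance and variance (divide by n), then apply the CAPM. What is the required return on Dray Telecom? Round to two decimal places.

11.89%

Mean R_i = (-0.2 + 2.3 − 0.5 + 10.5 + 0.6 − 1.3) / 6 = 1.9000%
Mean R_m = (-2.8 − 1.5 + 0.4 + 9.1 − 1.4 − 1.6) / 6 = 0.3667%
Σ(R_i − R̄_i)(R_m − R̄_m) = 89.5200  ⇒  Cov = 89.5200 / 6 = 14.9200
Σ(R_m − R̄_m)² = 96.7733  ⇒  Var(R_m) = 96.7733 / 6 = 16.1289
β = Cov / Var(R_m) = 14.9200 / 16.1289 = 0.9250
E(R) = R_f + β × MRP = 4.3% + 0.9250 × 8.2% = 11.89%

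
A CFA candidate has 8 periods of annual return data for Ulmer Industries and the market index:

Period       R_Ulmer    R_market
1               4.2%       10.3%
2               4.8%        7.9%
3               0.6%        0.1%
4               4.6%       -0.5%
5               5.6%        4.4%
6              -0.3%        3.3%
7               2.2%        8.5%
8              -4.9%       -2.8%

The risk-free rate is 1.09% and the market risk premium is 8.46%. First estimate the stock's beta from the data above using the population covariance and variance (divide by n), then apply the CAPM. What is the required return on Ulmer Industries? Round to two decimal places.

Mean R_i = (4.2 + 4.8 + 0.6 + 4.6 + 5.6 − 0.3 + 2.2 − 4.9) / 8 = 2.1000%
Mean R_m = (10.3 + 7.9 + 0.1 − 0.5 + 4.4 + 3.3 + 8.5 − 2.8) / 8 = 3.9000%
Σ(R_i − R̄_i)(R_m − R̄_m) = 69.4900  ⇒  Cov = 69.4900 / 8 = 8.6863
Σ(R_m − R̄_m)² = 157.4200  ⇒  Var(R_m) = 157.4200 / 8 = 19.6775
β = Cov / Var(R_m) = 8.6863 / 19.6775 = 0.4414
E(R) = R_f + β × MRP = 1.09% + 0.4414 × 8.46% = 4.82%

4.82%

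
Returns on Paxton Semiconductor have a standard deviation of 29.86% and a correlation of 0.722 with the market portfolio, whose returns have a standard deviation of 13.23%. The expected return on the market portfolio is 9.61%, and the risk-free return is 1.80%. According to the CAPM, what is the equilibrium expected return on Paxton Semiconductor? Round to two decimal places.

14.53%

β = ρ × σ_i / σ_m = 0.722 × 29.86% / 13.23% = 1.6295
MRP = 9.61% − 1.80% = 7.81%
E(R) = 1.80% + 1.6295 × 7.81% = 14.53%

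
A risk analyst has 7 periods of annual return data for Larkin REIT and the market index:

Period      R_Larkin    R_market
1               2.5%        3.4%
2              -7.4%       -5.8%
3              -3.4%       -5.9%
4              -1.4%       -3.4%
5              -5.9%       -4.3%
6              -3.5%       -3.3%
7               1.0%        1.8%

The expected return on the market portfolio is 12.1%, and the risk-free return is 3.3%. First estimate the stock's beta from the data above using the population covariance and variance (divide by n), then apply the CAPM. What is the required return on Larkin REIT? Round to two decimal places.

Mean R_i = (2.5 − 7.4 − 3.4 − 1.4 − 5.9 − 3.5 + 1.0) / 7 = -2.5857%
Mean R_m = (3.4 − 5.8 − 5.9 − 3.4 − 4.3 − 3.3 + 1.8) / 7 = -2.5000%
Σ(R_i − R̄_i)(R_m − R̄_m) = 69.7100  ⇒  Cov = 69.7100 / 7 = 9.9586
Σ(R_m − R̄_m)² = 80.4400  ⇒  Var(R_m) = 80.4400 / 7 = 11.4914
β = Cov / Var(R_m) = 9.9586 / 11.4914 = 0.8666
MRP = 12.1% − 3.3% = 8.80%
E(R) = R_f + β × MRP = 3.3% + 0.8666 × 8.8% = 10.93%

10.93%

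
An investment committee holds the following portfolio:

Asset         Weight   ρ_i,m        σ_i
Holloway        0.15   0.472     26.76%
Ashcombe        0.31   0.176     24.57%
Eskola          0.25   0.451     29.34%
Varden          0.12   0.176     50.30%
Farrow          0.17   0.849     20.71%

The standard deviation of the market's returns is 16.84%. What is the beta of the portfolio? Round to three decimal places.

β_Holloway = 0.472 × 26.76% / 16.84% = 0.7500
β_Ashcombe = 0.176 × 24.57% / 16.84% = 0.2568
β_Eskola = 0.451 × 29.34% / 16.84% = 0.7858
β_Varden = 0.176 × 50.30% / 16.84% = 0.5257
β_Farrow = 0.849 × 20.71% / 16.84% = 1.0441
β_P = Σ w_i β_i = 0.15×0.7500 + 0.31×0.2568 + 0.25×0.7858 + 0.12×0.5257 + 0.17×1.0441 = 0.6291

0.629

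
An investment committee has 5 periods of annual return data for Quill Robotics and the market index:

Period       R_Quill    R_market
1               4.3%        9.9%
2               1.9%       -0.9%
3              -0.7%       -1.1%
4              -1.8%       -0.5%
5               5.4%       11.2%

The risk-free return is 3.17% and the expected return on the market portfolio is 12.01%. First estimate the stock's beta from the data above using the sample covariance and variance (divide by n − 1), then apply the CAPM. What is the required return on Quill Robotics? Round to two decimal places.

Mean R_i = (4.3 + 1.9 − 0.7 − 1.8 + 5.4) / 5 = 1.8200%
Mean R_m = (9.9 − 0.9 − 1.1 − 0.5 + 11.2) / 5 = 3.7200%
Σ(R_i − R̄_i)(R_m − R̄_m) = 69.1580  ⇒  Cov = 69.1580 / 4 = 17.2895
Σ(R_m − R̄_m)² = 156.5280  ⇒  Var(R_m) = 156.5280 / 4 = 39.1320
β = Cov / Var(R_m) = 17.2895 / 39.1320 = 0.4418
MRP = 12.01% − 3.17% = 8.84%
E(R) = R_f + β × MRP = 3.17% + 0.4418 × 8.84% = 7.08%

7.08%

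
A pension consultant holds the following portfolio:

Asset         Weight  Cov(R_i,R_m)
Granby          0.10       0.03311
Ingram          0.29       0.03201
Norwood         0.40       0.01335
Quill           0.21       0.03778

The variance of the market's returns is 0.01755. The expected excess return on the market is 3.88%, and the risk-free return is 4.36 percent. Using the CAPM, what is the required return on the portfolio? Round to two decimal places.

β_Granby = 0.03311 / 0.01755 = 1.8866
β_Ingram = 0.03201 / 0.01755 = 1.8239
β_Norwood = 0.01335 / 0.01755 = 0.7607
β_Quill = 0.03778 / 0.01755 = 2.1527
β_P = Σ w_i β_i = 0.10×1.8866 + 0.29×1.8239 + 0.40×0.7607 + 0.21×2.1527 = 1.4739
E(R_P) = R_f + β_P × MRP = 4.36% + 1.4739 × 3.88% = 10.08%

10.08%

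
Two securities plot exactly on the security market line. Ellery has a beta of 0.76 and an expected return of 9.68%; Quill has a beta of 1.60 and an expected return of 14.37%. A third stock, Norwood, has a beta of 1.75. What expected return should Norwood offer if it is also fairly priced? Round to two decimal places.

MRP (SML slope) = (14.37% − 9.68%) / (1.60 − 0.76) = 4.69% / 0.84 = 5.5833%
R_f (intercept) = 9.68% − 0.76 × 5.5833% = 5.4367%
E(R_Norwood) = R_f + β × MRP = 5.4367% + 1.75 × 5.5833% = 15.21%

15.21%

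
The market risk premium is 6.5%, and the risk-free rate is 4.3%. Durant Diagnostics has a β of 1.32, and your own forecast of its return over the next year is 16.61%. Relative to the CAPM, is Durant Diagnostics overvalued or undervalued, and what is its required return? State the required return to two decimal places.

Required return = R_f + β·MRP = 4.3% + 1.32 × 6.5% = 12.88%
Forecast 16.61% > required 12.88% → the stock plots above the SML → undervalued.

Undervalued; required return 12.88%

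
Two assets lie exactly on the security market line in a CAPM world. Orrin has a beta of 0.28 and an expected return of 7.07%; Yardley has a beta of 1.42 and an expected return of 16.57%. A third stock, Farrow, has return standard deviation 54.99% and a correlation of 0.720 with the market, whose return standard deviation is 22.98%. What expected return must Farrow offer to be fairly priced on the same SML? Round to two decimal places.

19.09%

MRP = (16.57% − 7.07%) / (1.42 − 0.28) = 8.3333%
R_f = 7.07% − 0.28 × 8.3333% = 4.7367%
β_Farrow = ρ·σ_i/σ_m = 0.720 × 54.99 / 22.98 = 1.7229
E(R_Farrow) = R_f + β × MRP = 4.7367% + 1.7229 × 8.3333% = 19.09%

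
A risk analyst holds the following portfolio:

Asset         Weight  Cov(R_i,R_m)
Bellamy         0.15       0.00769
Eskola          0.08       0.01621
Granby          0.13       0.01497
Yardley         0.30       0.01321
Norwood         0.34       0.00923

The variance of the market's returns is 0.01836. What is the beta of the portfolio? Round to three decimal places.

0.626

β_Bellamy = 0.00769 / 0.01836 = 0.4188
β_Eskola = 0.01621 / 0.01836 = 0.8829
β_Granby = 0.01497 / 0.01836 = 0.8154
β_Yardley = 0.01321 / 0.01836 = 0.7195
β_Norwood = 0.00923 / 0.01836 = 0.5027
β_P = Σ w_i β_i = 0.15×0.4188 + 0.08×0.8829 + 0.13×0.8154 + 0.30×0.7195 + 0.34×0.5027 = 0.6262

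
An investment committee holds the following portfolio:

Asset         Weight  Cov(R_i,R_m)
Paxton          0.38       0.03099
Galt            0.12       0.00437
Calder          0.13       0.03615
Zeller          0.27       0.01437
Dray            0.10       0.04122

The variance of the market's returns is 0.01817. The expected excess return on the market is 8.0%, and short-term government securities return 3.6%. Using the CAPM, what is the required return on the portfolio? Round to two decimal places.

β_Paxton = 0.03099 / 0.01817 = 1.7056
β_Galt = 0.00437 / 0.01817 = 0.2405
β_Calder = 0.03615 / 0.01817 = 1.9895
β_Zeller = 0.01437 / 0.01817 = 0.7909
β_Dray = 0.04122 / 0.01817 = 2.2686
β_P = Σ w_i β_i = 0.38×1.7056 + 0.12×0.2405 + 0.13×1.9895 + 0.27×0.7909 + 0.10×2.2686 = 1.3760
E(R_P) = R_f + β_P × MRP = 3.6% + 1.3760 × 8.0% = 14.61%

14.61%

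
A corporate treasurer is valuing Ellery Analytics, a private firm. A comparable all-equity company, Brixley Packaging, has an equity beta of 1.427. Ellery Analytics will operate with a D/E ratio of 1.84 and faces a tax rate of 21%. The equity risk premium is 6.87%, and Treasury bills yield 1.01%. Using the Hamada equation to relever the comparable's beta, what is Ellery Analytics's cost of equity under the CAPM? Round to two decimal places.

25.06%

β_L = β_U × [1 + (1 − t)(D/E)] = 1.427 × [1 + (1 − 0.21) × 1.84]
    = 1.427 × [1 + 0.79 × 1.84] = 1.427 × 2.4536 = 3.5013
E(R) = R_f + β_L × MRP = 1.01% + 3.5013 × 6.87% = 25.06%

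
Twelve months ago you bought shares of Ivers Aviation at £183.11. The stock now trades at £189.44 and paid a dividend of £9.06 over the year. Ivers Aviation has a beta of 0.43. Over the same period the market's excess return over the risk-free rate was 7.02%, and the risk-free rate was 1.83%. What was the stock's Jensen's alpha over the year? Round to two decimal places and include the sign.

Realised HPR = (P1 + D1 − P0) / P0 = (189.44 + 9.06 − 183.11) / 183.11 = 15.39 / 183.11 = 8.4048%
CAPM required = R_f + β·MRP = 1.83% + 0.43 × 7.02% = 4.8486%
α = realised − required = 8.4048% − 4.8486% = +3.56%

+3.56%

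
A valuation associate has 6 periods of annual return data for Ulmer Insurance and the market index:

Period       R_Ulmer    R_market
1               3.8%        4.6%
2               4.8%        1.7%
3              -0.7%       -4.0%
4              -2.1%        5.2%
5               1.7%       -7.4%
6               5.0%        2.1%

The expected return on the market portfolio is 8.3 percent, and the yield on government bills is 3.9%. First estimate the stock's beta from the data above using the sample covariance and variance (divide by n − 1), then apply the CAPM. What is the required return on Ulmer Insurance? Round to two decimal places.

Mean R_i = (3.8 + 4.8 − 0.7 − 2.1 + 1.7 + 5.0) / 6 = 2.0833%
Mean R_m = (4.6 + 1.7 − 4.0 + 5.2 − 7.4 + 2.1) / 6 = 0.3667%
Σ(R_i − R̄_i)(R_m − R̄_m) = 10.8567  ⇒  Cov = 10.8567 / 5 = 2.1713
Σ(R_m − R̄_m)² = 125.4533  ⇒  Var(R_m) = 125.4533 / 5 = 25.0907
β = Cov / Var(R_m) = 2.1713 / 25.0907 = 0.0865
MRP = 8.3% − 3.9% = 4.40%
E(R) = R_f + β × MRP = 3.9% + 0.0865 × 4.4% = 4.28%

4.28%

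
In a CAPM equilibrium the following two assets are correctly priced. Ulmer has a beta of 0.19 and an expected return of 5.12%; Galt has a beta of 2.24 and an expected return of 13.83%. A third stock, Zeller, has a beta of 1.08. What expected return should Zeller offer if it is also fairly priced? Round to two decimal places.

MRP (SML slope) = (13.83% − 5.12%) / (2.24 − 0.19) = 8.71% / 2.05 = 4.2488%
R_f (intercept) = 5.12% − 0.19 × 4.2488% = 4.3127%
E(R_Zeller) = R_f + β × MRP = 4.3127% + 1.08 × 4.2488% = 8.90%

8.90%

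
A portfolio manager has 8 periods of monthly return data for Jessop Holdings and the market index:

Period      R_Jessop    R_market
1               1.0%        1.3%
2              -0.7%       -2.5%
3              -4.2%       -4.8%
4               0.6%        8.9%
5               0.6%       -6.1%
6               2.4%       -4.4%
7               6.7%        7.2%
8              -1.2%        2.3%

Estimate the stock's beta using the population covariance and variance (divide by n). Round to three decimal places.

Mean R_i = (1.0 − 0.7 − 4.2 + 0.6 + 0.6 + 2.4 + 6.7 − 1.2) / 8 = 0.6500%
Mean R_m = (1.3 − 2.5 − 4.8 + 8.9 − 6.1 − 4.4 + 7.2 + 2.3) / 8 = 0.2375%
Σ(R_i − R̄_i)(R_m − R̄_m) = 58.5750  ⇒  Cov = 58.5750 / 8 = 7.3219
Σ(R_m − R̄_m)² = 223.4388  ⇒  Var(R_m) = 223.4388 / 8 = 27.9299
β = Cov / Var(R_m) = 7.3219 / 27.9299 = 0.2622

0.262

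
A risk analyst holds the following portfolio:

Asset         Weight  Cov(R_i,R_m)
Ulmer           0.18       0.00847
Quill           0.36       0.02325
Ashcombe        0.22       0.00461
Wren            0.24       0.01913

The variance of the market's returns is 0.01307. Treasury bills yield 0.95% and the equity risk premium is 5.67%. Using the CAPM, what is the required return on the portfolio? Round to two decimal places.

7.67%

β_Ulmer = 0.00847 / 0.01307 = 0.6480
β_Quill = 0.02325 / 0.01307 = 1.7789
β_Ashcombe = 0.00461 / 0.01307 = 0.3527
β_Wren = 0.01913 / 0.01307 = 1.4637
β_P = Σ w_i β_i = 0.18×0.6480 + 0.36×1.7789 + 0.22×0.3527 + 0.24×1.4637 = 1.1859
E(R_P) = R_f + β_P × MRP = 0.95% + 1.1859 × 5.67% = 7.67%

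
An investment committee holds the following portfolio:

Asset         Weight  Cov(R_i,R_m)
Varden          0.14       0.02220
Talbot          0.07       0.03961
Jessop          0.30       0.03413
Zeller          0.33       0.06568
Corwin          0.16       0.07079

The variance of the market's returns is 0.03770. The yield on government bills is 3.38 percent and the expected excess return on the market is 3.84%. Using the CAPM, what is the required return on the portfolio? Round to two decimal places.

8.38%

β_Varden = 0.02220 / 0.03770 = 0.5889
β_Talbot = 0.03961 / 0.03770 = 1.0507
β_Jessop = 0.03413 / 0.03770 = 0.9053
β_Zeller = 0.06568 / 0.03770 = 1.7422
β_Corwin = 0.07079 / 0.03770 = 1.8777
β_P = Σ w_i β_i = 0.14×0.5889 + 0.07×1.0507 + 0.30×0.9053 + 0.33×1.7422 + 0.16×1.8777 = 1.3029
E(R_P) = R_f + β_P × MRP = 3.38% + 1.3029 × 3.84% = 8.38%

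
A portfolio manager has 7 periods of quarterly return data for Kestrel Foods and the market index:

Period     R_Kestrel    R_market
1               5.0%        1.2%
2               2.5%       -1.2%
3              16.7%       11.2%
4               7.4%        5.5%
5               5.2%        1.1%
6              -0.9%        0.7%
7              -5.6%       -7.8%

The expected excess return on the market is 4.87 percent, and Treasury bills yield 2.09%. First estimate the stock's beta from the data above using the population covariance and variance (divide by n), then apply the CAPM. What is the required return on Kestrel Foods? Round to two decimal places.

7.64%

Mean R_i = (5.0 + 2.5 + 16.7 + 7.4 + 5.2 − 0.9 − 5.6) / 7 = 4.3286%
Mean R_m = (1.2 − 1.2 + 11.2 + 5.5 + 1.1 + 0.7 − 7.8) / 7 = 1.5286%
Σ(R_i − R̄_i)(R_m − R̄_m) = 233.1943  ⇒  Cov = 233.1943 / 7 = 33.3135
Σ(R_m − R̄_m)² = 204.7543  ⇒  Var(R_m) = 204.7543 / 7 = 29.2506
β = Cov / Var(R_m) = 33.3135 / 29.2506 = 1.1389
E(R) = R_f + β × MRP = 2.09% + 1.1389 × 4.87% = 7.64%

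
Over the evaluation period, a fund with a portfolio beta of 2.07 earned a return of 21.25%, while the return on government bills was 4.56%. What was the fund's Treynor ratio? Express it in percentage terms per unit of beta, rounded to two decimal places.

Treynor = (R_P − R_f) / β_P = (21.25% − 4.56%) / 2.0700 = 16.69% / 2.0700 = 8.06%

8.06%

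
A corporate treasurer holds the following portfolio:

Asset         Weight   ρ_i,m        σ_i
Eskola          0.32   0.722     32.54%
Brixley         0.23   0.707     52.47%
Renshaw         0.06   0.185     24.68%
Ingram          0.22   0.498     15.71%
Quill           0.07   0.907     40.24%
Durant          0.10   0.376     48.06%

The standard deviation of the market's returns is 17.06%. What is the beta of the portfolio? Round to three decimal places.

β_Eskola = 0.722 × 32.54% / 17.06% = 1.3771
β_Brixley = 0.707 × 52.47% / 17.06% = 2.1745
β_Renshaw = 0.185 × 24.68% / 17.06% = 0.2676
β_Ingram = 0.498 × 15.71% / 17.06% = 0.4586
β_Quill = 0.907 × 40.24% / 17.06% = 2.1394
β_Durant = 0.376 × 48.06% / 17.06% = 1.0592
β_P = Σ w_i β_i = 0.32×1.3771 + 0.23×2.1745 + 0.06×0.2676 + 0.22×0.4586 + 0.07×2.1394 + 0.10×1.0592 = 1.3134

1.313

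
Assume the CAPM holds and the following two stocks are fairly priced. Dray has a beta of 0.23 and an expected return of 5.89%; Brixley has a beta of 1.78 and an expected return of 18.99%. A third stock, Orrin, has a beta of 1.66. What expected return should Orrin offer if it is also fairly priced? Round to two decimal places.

MRP (SML slope) = (18.99% − 5.89%) / (1.78 − 0.23) = 13.10% / 1.55 = 8.4516%
R_f (intercept) = 5.89% − 0.23 × 8.4516% = 3.9461%
E(R_Orrin) = R_f + β × MRP = 3.9461% + 1.66 × 8.4516% = 17.98%

17.98%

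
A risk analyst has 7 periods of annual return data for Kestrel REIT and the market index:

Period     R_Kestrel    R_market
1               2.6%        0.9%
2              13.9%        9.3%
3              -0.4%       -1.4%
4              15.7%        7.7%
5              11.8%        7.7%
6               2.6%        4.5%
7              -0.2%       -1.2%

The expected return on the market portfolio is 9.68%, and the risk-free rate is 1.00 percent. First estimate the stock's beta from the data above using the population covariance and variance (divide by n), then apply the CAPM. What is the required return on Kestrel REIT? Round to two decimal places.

Mean R_i = (2.6 + 13.9 − 0.4 + 15.7 + 11.8 + 2.6 − 0.2) / 7 = 6.5714%
Mean R_m = (0.9 + 9.3 − 1.4 + 7.7 + 7.7 + 4.5 − 1.2) / 7 = 3.9286%
Σ(R_i − R̄_i)(R_m − R̄_m) = 175.1457  ⇒  Cov = 175.1457 / 7 = 25.0208
Σ(R_m − R̄_m)² = 121.4943  ⇒  Var(R_m) = 121.4943 / 7 = 17.3563
β = Cov / Var(R_m) = 25.0208 / 17.3563 = 1.4416
MRP = 9.68% − 1.00% = 8.68%
E(R) = R_f + β × MRP = 1.00% + 1.4416 × 8.68% = 13.51%

13.51%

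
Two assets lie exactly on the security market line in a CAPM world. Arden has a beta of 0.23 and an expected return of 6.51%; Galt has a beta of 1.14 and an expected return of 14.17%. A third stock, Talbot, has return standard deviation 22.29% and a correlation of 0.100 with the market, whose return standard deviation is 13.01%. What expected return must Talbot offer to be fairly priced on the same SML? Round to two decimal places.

MRP = (14.17% − 6.51%) / (1.14 − 0.23) = 8.4176%
R_f = 6.51% − 0.23 × 8.4176% = 4.5740%
β_Talbot = ρ·σ_i/σ_m = 0.100 × 22.29 / 13.01 = 0.1713
E(R_Talbot) = R_f + β × MRP = 4.5740% + 0.1713 × 8.4176% = 6.02%

6.02%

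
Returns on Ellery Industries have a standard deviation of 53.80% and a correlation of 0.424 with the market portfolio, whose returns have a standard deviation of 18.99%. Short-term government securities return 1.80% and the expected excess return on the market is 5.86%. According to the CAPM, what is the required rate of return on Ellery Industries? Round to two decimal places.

8.84%

β = ρ × σ_i / σ_m = 0.424 × 53.80% / 18.99% = 1.2012
E(R) = 1.80% + 1.2012 × 5.86% = 8.84%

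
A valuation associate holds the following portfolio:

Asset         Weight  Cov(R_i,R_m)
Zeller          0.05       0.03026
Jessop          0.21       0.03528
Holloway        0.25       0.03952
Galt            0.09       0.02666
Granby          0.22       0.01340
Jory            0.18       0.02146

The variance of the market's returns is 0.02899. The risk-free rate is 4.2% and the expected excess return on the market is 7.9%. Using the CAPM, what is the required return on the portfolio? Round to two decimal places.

11.83%

β_Zeller = 0.03026 / 0.02899 = 1.0438
β_Jessop = 0.03528 / 0.02899 = 1.2170
β_Holloway = 0.03952 / 0.02899 = 1.3632
β_Galt = 0.02666 / 0.02899 = 0.9196
β_Granby = 0.01340 / 0.02899 = 0.4622
β_Jory = 0.02146 / 0.02899 = 0.7403
β_P = Σ w_i β_i = 0.05×1.0438 + 0.21×1.2170 + 0.25×1.3632 + 0.09×0.9196 + 0.22×0.4622 + 0.18×0.7403 = 0.9663
E(R_P) = R_f + β_P × MRP = 4.2% + 0.9663 × 7.9% = 11.83%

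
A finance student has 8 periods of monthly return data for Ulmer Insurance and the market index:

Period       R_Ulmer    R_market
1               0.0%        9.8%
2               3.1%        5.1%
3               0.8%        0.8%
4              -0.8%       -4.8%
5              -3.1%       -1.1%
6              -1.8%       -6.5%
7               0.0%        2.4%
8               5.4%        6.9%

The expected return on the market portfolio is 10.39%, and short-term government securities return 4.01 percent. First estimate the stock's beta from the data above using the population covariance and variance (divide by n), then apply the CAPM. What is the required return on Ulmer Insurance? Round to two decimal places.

5.93%

Mean R_i = (0.0 + 3.1 + 0.8 − 0.8 − 3.1 − 1.8 + 0.0 + 5.4) / 8 = 0.4500%
Mean R_m = (9.8 + 5.1 + 0.8 − 4.8 − 1.1 − 6.5 + 2.4 + 6.9) / 8 = 1.5750%
Σ(R_i − R̄_i)(R_m − R̄_m) = 66.9900  ⇒  Cov = 66.9900 / 8 = 8.3738
Σ(R_m − R̄_m)² = 222.7150  ⇒  Var(R_m) = 222.7150 / 8 = 27.8394
β = Cov / Var(R_m) = 8.3738 / 27.8394 = 0.3008
MRP = 10.39% − 4.01% = 6.38%
E(R) = R_f + β × MRP = 4.01% + 0.3008 × 6.38% = 5.93%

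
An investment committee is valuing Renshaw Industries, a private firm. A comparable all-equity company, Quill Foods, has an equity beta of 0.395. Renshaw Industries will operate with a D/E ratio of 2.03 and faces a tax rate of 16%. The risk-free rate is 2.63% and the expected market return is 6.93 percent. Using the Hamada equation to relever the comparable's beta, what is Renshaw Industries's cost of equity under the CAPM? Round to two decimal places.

7.22%

β_L = β_U × [1 + (1 − t)(D/E)] = 0.395 × [1 + (1 − 0.16) × 2.03]
    = 0.395 × [1 + 0.84 × 2.03] = 0.395 × 2.7052 = 1.0686
MRP = 6.93% − 2.63% = 4.30%
E(R) = R_f + β_L × MRP = 2.63% + 1.0686 × 4.30% = 7.22%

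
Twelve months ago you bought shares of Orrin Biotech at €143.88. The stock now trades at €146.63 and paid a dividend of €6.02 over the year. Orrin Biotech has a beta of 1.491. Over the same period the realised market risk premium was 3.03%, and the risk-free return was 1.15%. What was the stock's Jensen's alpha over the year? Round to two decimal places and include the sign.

+0.43%

Realised HPR = (P1 + D1 − P0) / P0 = (146.63 + 6.02 − 143.88) / 143.88 = 8.77 / 143.88 = 6.0954%
CAPM required = R_f + β·MRP = 1.15% + 1.491 × 3.03% = 5.66773%
α = realised − required = 6.0954% − 5.66773% = +0.43%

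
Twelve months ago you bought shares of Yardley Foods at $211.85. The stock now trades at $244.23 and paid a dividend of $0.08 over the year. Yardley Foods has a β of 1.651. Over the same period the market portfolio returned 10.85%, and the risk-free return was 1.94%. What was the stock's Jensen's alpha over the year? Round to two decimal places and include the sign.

-1.33%

Realised HPR = (P1 + D1 − P0) / P0 = (244.23 + 0.08 − 211.85) / 211.85 = 32.46 / 211.85 = 15.3222%
MRP = 10.85% − 1.94% = 8.91%
CAPM required = R_f + β·MRP = 1.94% + 1.651 × 8.91% = 16.65041%
α = realised − required = 15.3222% − 16.65041% = -1.33%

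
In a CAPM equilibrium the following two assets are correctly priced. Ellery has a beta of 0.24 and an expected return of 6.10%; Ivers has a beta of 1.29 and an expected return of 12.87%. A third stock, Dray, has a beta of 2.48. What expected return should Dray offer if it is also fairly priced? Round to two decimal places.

MRP (SML slope) = (12.87% − 6.10%) / (1.29 − 0.24) = 6.77% / 1.05 = 6.4476%
R_f (intercept) = 6.10% − 0.24 × 6.4476% = 4.5526%
E(R_Dray) = R_f + β × MRP = 4.5526% + 2.48 × 6.4476% = 20.54%

20.54%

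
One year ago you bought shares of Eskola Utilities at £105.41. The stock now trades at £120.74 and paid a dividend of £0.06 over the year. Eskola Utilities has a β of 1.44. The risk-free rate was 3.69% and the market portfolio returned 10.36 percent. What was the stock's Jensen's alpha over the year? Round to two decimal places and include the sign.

Realised HPR = (P1 + D1 − P0) / P0 = (120.74 + 0.06 − 105.41) / 105.41 = 15.39 / 105.41 = 14.6001%
MRP = 10.36% − 3.69% = 6.67%
CAPM required = R_f + β·MRP = 3.69% + 1.44 × 6.67% = 13.2948%
α = realised − required = 14.6001% − 13.2948% = +1.31%

+1.31%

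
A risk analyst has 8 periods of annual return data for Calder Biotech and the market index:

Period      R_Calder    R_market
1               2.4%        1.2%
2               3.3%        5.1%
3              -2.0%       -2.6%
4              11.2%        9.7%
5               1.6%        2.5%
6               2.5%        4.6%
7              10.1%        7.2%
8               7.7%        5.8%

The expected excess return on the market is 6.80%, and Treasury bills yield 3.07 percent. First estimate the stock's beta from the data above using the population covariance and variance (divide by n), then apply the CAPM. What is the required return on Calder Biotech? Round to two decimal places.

Mean R_i = (2.4 + 3.3 − 2.0 + 11.2 + 1.6 + 2.5 + 10.1 + 7.7) / 8 = 4.6000%
Mean R_m = (1.2 + 5.1 − 2.6 + 9.7 + 2.5 + 4.6 + 7.2 + 5.8) / 8 = 4.1875%
Σ(R_i − R̄_i)(R_m − R̄_m) = 112.3300  ⇒  Cov = 112.3300 / 8 = 14.0413
Σ(R_m − R̄_m)² = 100.9088  ⇒  Var(R_m) = 100.9088 / 8 = 12.6136
β = Cov / Var(R_m) = 14.0413 / 12.6136 = 1.1132
E(R) = R_f + β × MRP = 3.07% + 1.1132 × 6.80% = 10.64%

10.64%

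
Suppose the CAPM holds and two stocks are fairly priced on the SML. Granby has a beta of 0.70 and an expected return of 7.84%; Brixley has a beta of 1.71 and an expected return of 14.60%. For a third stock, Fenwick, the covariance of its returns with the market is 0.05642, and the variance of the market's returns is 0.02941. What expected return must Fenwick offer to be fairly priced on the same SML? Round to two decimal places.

MRP = (14.60% − 7.84%) / (1.71 − 0.70) = 6.6931%
R_f = 7.84% − 0.70 × 6.6931% = 3.1548%
β_Fenwick = Cov / Var(R_m) = 0.05642 / 0.02941 = 1.9184
E(R_Fenwick) = R_f + β × MRP = 3.1548% + 1.9184 × 6.6931% = 15.99%

15.99%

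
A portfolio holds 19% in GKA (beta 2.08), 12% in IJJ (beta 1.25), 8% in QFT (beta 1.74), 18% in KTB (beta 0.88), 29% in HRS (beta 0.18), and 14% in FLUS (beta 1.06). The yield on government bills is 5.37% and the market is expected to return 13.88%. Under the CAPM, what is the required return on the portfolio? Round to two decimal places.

β_P = Σ w_i β_i = 0.19×2.08 + 0.12×1.25 + 0.08×1.74 + 0.18×0.88 + 0.29×0.18 + 0.14×1.06 = 1.0434
MRP = 13.88% − 5.37% = 8.51%
E(R_P) = R_f + β_P × MRP = 5.37% + 1.0434 × 8.51% = 14.25%

14.25%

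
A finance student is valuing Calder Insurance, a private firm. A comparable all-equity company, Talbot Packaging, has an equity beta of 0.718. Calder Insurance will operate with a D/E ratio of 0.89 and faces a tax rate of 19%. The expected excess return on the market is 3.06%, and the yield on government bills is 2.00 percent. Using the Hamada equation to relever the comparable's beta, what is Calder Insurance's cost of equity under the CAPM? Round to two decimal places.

5.78%

β_L = β_U × [1 + (1 − t)(D/E)] = 0.718 × [1 + (1 − 0.19) × 0.89]
    = 0.718 × [1 + 0.81 × 0.89] = 0.718 × 1.7209 = 1.2356
E(R) = R_f + β_L × MRP = 2.00% + 1.2356 × 3.06% = 5.78%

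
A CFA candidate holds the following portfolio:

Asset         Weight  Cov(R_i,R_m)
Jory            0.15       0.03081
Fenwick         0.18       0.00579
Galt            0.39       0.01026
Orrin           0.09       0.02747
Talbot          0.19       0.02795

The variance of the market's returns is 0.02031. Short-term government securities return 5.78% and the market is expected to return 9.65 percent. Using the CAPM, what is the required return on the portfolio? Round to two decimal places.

β_Jory = 0.03081 / 0.02031 = 1.5170
β_Fenwick = 0.00579 / 0.02031 = 0.2851
β_Galt = 0.01026 / 0.02031 = 0.5052
β_Orrin = 0.02747 / 0.02031 = 1.3525
β_Talbot = 0.02795 / 0.02031 = 1.3762
β_P = Σ w_i β_i = 0.15×1.5170 + 0.18×0.2851 + 0.39×0.5052 + 0.09×1.3525 + 0.19×1.3762 = 0.8591
MRP = 9.65% − 5.78% = 3.87%
E(R_P) = R_f + β_P × MRP = 5.78% + 0.8591 × 3.87% = 9.10%

9.10%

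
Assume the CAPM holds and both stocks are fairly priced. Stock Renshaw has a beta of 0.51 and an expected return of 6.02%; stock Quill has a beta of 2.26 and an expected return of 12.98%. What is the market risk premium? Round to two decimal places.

3.98%

Both satisfy E(R) = R_f + β·MRP, so the slope of the SML is
MRP = (12.98% − 6.02%) / (2.26 − 0.51) = 6.96% / 1.75 = 3.9771%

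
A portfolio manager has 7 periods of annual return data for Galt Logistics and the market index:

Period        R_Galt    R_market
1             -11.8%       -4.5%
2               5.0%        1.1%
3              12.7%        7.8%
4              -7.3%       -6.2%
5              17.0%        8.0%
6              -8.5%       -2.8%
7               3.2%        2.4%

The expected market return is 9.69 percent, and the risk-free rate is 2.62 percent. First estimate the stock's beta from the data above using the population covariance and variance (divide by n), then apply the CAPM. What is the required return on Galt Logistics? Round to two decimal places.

15.84%

Mean R_i = (-11.8 + 5.0 + 12.7 − 7.3 + 17.0 − 8.5 + 3.2) / 7 = 1.4714%
Mean R_m = (-4.5 + 1.1 + 7.8 − 6.2 + 8.0 − 2.8 + 2.4) / 7 = 0.8286%
Σ(R_i − R̄_i)(R_m − R̄_m) = 361.8657  ⇒  Cov = 361.8657 / 7 = 51.6951
Σ(R_m − R̄_m)² = 193.5343  ⇒  Var(R_m) = 193.5343 / 7 = 27.6478
β = Cov / Var(R_m) = 51.6951 / 27.6478 = 1.8698
MRP = 9.69% − 2.62% = 7.07%
E(R) = R_f + β × MRP = 2.62% + 1.8698 × 7.07% = 15.84%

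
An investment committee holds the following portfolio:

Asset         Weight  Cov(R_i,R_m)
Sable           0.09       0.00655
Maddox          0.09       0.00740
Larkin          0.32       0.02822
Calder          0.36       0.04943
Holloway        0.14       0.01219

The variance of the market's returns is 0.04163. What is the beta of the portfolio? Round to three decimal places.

β_Sable = 0.00655 / 0.04163 = 0.1573
β_Maddox = 0.00740 / 0.04163 = 0.1778
β_Larkin = 0.02822 / 0.04163 = 0.6779
β_Calder = 0.04943 / 0.04163 = 1.1874
β_Holloway = 0.01219 / 0.04163 = 0.2928
β_P = Σ w_i β_i = 0.09×0.1573 + 0.09×0.1778 + 0.32×0.6779 + 0.36×1.1874 + 0.14×0.2928 = 0.7155

0.716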